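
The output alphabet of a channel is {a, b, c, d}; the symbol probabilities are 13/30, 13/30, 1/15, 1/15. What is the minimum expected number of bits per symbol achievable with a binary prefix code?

Repeatedly combine the two least-probable nodes; the expected code length is the sum of the merged weights.
merge 1/15 + 1/15 → 2/15
merge 2/15 + 13/30 → 17/30
merge 13/30 + 17/30 → 1
L = 2/15 + 17/30 + 1 = 17/10 = 1.7 bits/symbol.

1.7 bits/symbol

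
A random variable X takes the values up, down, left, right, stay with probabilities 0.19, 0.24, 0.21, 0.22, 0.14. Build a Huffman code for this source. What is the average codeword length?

2.33 bits/symbol

Repeatedly combine the two least-probable nodes; the expected code length is the sum of the merged weights.
merge 7/50 + 19/100 → 33/100
merge 21/100 + 11/50 → 43/100
merge 6/25 + 33/100 → 57/100
merge 43/100 + 57/100 → 1
L = 33/100 + 43/100 + 57/100 + 1 = 233/100 = 2.33 bits/symbol.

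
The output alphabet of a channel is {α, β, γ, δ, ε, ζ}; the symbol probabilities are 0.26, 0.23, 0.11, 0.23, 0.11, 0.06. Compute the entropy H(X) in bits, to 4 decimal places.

2.4247 bits

H = −Σ pᵢ log₂ pᵢ.
−0.26·log₂(0.26) = 0.5053
−0.23·log₂(0.23) = 0.4877
−0.11·log₂(0.11) = 0.3503
−0.23·log₂(0.23) = 0.4877
−0.11·log₂(0.11) = 0.3503
−0.06·log₂(0.06) = 0.2435
Sum ≈ 2.4247 → 2.4247 bits.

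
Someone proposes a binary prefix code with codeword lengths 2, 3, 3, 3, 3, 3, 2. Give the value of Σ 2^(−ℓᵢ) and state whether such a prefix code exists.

1.125; no

With common denominator 2^3 = 8: Σ 2^(−ℓᵢ) = 2/8 + 1/8 + 1/8 + 1/8 + 1/8 + 1/8 + 2/8 = 9/8 = 1.125.
Kraft's inequality requires Σ ≤ 1; here Σ = 1.125 > 1, so no such prefix code exists.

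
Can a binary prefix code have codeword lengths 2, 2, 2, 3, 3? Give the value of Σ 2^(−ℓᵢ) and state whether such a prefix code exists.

1; yes

With common denominator 2^3 = 8: Σ 2^(−ℓᵢ) = 2/8 + 2/8 + 2/8 + 1/8 + 1/8 = 8/8 = 1.
Kraft's inequality requires Σ ≤ 1; here Σ = 1 ≤ 1, so such a prefix code exists.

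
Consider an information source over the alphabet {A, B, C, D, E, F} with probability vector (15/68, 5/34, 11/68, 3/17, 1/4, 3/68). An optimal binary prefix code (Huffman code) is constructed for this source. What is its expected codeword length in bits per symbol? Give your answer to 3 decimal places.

Repeatedly combine the two least-probable nodes; the expected code length is the sum of the merged weights.
merge 3/68 + 5/34 → 13/68
merge 11/68 + 3/17 → 23/68
merge 13/68 + 15/68 → 7/17
merge 1/4 + 23/68 → 10/17
merge 7/17 + 10/17 → 1
L = 13/68 + 23/68 + 7/17 + 10/17 + 1 = 43/17 ≈ 2.529 bits/symbol.

2.529 bits/symbol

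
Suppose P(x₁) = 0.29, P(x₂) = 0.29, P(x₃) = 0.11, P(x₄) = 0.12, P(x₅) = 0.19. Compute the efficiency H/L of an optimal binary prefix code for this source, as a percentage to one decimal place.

Entropy H = −Σ p log₂ p ≈ 2.2084 bits.
Huffman merges: 11/100+3/25→23/100; 19/100+23/100→21/50; 29/100+29/100→29/50; 21/50+29/50→1. L = 223/100 ≈ 2.2300.
Efficiency = H/L = 2.2084/2.2300 = 99.0%.

99.0%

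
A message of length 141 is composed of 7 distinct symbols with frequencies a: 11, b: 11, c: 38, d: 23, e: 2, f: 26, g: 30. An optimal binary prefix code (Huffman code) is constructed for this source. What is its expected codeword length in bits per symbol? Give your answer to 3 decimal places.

2.596 bits/symbol

Probabilities are the counts divided by 141.
Repeatedly combine the two least-probable nodes; the expected code length is the sum of the merged weights.
merge 2/141 + 11/141 → 13/141
merge 11/141 + 13/141 → 8/47
merge 23/141 + 8/47 → 1/3
merge 26/141 + 10/47 → 56/141
merge 38/141 + 1/3 → 85/141
merge 56/141 + 85/141 → 1
L = 13/141 + 8/47 + 1/3 + 56/141 + 85/141 + 1 = 122/47 ≈ 2.596 bits/symbol.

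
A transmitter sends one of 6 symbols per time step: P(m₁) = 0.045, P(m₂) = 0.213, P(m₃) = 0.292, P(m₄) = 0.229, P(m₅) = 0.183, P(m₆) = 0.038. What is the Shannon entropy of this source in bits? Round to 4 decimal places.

2.3098 bits

H = −Σ pᵢ log₂ pᵢ.
−0.045·log₂(0.045) = 0.2013
−0.213·log₂(0.213) = 0.4752
−0.292·log₂(0.292) = 0.5186
−0.229·log₂(0.229) = 0.4870
−0.183·log₂(0.183) = 0.4484
−0.038·log₂(0.038) = 0.1793
Sum ≈ 2.3098 → 2.3098 bits.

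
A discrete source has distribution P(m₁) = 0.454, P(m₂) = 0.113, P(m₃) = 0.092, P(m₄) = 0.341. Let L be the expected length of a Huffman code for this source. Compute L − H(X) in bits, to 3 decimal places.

0.032 bits

Entropy H = −Σ p log₂ p ≈ 1.7186 bits.
Huffman merges: 23/250+113/1000→41/200; 41/200+341/1000→273/500; 227/500+273/500→1. L = 1751/1000 ≈ 1.7510.
L − H = 1.7510 − 1.7186 = 0.032 bits.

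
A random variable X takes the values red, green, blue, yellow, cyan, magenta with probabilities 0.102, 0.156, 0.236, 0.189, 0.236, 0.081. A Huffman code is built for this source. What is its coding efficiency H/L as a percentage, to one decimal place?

Entropy H = −Σ p log₂ p ≈ 2.4853 bits.
Huffman merges: 81/1000+51/500→183/1000; 39/250+183/1000→339/1000; 189/1000+59/250→17/40; 59/250+339/1000→23/40; 17/40+23/40→1. L = 1261/500 ≈ 2.5220.
Efficiency = H/L = 2.4853/2.5220 = 98.5%.

98.5%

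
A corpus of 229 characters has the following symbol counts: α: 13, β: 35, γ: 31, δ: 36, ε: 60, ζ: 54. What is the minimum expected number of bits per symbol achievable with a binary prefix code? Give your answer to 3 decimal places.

Probabilities are the counts divided by 229.
Repeatedly combine the two least-probable nodes; the expected code length is the sum of the merged weights.
merge 13/229 + 31/229 → 44/229
merge 35/229 + 36/229 → 71/229
merge 44/229 + 54/229 → 98/229
merge 60/229 + 71/229 → 131/229
merge 98/229 + 131/229 → 1
L = 44/229 + 71/229 + 98/229 + 131/229 + 1 = 573/229 ≈ 2.502 bits/symbol.

2.502 bits/symbol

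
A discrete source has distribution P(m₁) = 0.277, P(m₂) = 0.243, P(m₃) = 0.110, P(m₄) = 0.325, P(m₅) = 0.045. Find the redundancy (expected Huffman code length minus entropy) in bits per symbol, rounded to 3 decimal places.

Entropy H = −Σ p log₂ p ≈ 2.0876 bits.
Huffman merges: 9/200+11/100→31/200; 31/200+243/1000→199/500; 277/1000+13/40→301/500; 199/500+301/500→1. L = 431/200 ≈ 2.1550.
L − H = 2.1550 − 2.0876 = 0.067 bits.

0.067 bits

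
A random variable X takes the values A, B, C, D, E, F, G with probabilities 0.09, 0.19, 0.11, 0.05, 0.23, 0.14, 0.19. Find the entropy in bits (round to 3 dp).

2.674 bits

H = −Σ pᵢ log₂ pᵢ.
−0.09·log₂(0.09) = 0.3127
−0.19·log₂(0.19) = 0.4552
−0.11·log₂(0.11) = 0.3503
−0.05·log₂(0.05) = 0.2161
−0.23·log₂(0.23) = 0.4877
−0.14·log₂(0.14) = 0.3971
−0.19·log₂(0.19) = 0.4552
Sum ≈ 2.6743 → 2.674 bits.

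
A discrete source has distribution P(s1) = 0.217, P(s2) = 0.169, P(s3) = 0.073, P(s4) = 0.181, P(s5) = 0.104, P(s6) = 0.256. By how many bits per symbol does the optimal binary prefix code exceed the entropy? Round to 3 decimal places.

Entropy H = −Σ p log₂ p ≈ 2.4766 bits.
Huffman merges: 73/1000+13/125→177/1000; 169/1000+177/1000→173/500; 181/1000+217/1000→199/500; 32/125+173/500→301/500; 199/500+301/500→1. L = 2523/1000 ≈ 2.5230.
L − H = 2.5230 − 2.4766 = 0.046 bits.

0.046 bits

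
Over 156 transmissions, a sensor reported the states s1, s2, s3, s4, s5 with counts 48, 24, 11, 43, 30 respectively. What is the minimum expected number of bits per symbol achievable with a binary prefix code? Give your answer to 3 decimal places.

Probabilities are the counts divided by 156.
Repeatedly combine the two least-probable nodes; the expected code length is the sum of the merged weights.
merge 11/156 + 2/13 → 35/156
merge 5/26 + 35/156 → 5/12
merge 43/156 + 4/13 → 7/12
merge 5/12 + 7/12 → 1
L = 35/156 + 5/12 + 7/12 + 1 = 347/156 ≈ 2.224 bits/symbol.

2.224 bits/symbol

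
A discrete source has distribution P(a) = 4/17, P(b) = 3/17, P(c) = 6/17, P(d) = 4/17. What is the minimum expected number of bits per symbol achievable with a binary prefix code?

2 bits/symbol

Repeatedly combine the two least-probable nodes; the expected code length is the sum of the merged weights.
merge 3/17 + 4/17 → 7/17
merge 4/17 + 6/17 → 10/17
merge 7/17 + 10/17 → 1
L = 7/17 + 10/17 + 1 = 2 bits/symbol.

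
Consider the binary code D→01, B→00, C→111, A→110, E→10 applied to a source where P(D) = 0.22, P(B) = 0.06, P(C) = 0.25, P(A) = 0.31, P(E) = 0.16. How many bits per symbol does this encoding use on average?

L̄ = Σ pᵢ·ℓᵢ = 0.22·2 + 0.06·2 + 0.25·3 + 0.31·3 + 0.16·2 = 2.56 bits/symbol.

2.56 bits/symbol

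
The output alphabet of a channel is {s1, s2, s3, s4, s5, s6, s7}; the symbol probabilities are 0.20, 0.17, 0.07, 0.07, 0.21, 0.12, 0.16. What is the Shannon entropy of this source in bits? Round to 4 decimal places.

2.6990 bits

H = −Σ pᵢ log₂ pᵢ.
−0.20·log₂(0.20) = 0.4644
−0.17·log₂(0.17) = 0.4346
−0.07·log₂(0.07) = 0.2686
−0.07·log₂(0.07) = 0.2686
−0.21·log₂(0.21) = 0.4728
−0.12·log₂(0.12) = 0.3671
−0.16·log₂(0.16) = 0.4230
Sum ≈ 2.6990 → 2.6990 bits.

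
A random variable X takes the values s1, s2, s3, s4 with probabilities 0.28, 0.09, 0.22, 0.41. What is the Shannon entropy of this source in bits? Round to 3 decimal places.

1.835 bits

H = −Σ pᵢ log₂ pᵢ.
−0.28·log₂(0.28) = 0.5142
−0.09·log₂(0.09) = 0.3127
−0.22·log₂(0.22) = 0.4806
−0.41·log₂(0.41) = 0.5274
Sum ≈ 1.8348 → 1.835 bits.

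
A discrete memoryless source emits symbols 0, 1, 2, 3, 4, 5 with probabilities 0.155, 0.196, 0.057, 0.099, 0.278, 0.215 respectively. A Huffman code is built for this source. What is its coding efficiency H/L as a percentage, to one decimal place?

Entropy H = −Σ p log₂ p ≈ 2.4338 bits.
Huffman merges: 57/1000+99/1000→39/250; 31/200+39/250→311/1000; 49/250+43/200→411/1000; 139/500+311/1000→589/1000; 411/1000+589/1000→1. L = 2467/1000 ≈ 2.4670.
Efficiency = H/L = 2.4338/2.4670 = 98.7%.

98.7%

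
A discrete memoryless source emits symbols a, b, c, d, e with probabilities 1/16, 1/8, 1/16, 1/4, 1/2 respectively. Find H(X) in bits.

1.875 bits

Each probability is a power of 1/2, so log₂(1/p) is an integer.
H = Σ p·log₂(1/p) = 1/16·4 + 1/8·3 + 1/16·4 + 1/4·2 + 1/2·1 = 1.875 bits.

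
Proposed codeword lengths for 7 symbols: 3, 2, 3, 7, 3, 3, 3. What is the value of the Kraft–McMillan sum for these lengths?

With common denominator 2^7 = 128: Σ 2^(−ℓᵢ) = 16/128 + 32/128 + 16/128 + 1/128 + 16/128 + 16/128 + 16/128 = 113/128 = 0.8828125.

0.8828125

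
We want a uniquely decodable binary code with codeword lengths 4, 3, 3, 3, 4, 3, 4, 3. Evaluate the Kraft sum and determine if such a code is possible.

0.8125; yes

With common denominator 2^4 = 16: Σ 2^(−ℓᵢ) = 1/16 + 2/16 + 2/16 + 2/16 + 1/16 + 2/16 + 1/16 + 2/16 = 13/16 = 0.8125.
Kraft's inequality requires Σ ≤ 1; here Σ = 0.8125 ≤ 1, so such a prefix code exists.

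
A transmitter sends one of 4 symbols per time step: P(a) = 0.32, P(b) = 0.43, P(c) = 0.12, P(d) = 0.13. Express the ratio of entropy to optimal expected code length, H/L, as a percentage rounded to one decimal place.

Entropy H = −Σ p log₂ p ≈ 1.7993 bits.
Huffman merges: 3/25+13/100→1/4; 1/4+8/25→57/100; 43/100+57/100→1. L = 91/50 ≈ 1.8200.
Efficiency = H/L = 1.7993/1.8200 = 98.9%.

98.9%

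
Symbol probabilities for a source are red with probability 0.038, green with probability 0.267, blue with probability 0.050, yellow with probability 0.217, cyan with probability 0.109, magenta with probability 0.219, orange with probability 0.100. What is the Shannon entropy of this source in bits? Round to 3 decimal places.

2.543 bits

H = −Σ pᵢ log₂ pᵢ.
−0.038·log₂(0.038) = 0.1793
−0.267·log₂(0.267) = 0.5087
−0.050·log₂(0.050) = 0.2161
−0.217·log₂(0.217) = 0.4783
−0.109·log₂(0.109) = 0.3485
−0.219·log₂(0.219) = 0.4798
−0.100·log₂(0.100) = 0.3322
Sum ≈ 2.5429 → 2.543 bits.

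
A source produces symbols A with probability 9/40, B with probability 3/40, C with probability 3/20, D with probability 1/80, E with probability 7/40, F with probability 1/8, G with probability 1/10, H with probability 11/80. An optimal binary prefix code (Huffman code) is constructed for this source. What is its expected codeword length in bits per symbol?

2.8625 bits/symbol

Repeatedly combine the two least-probable nodes; the expected code length is the sum of the merged weights.
merge 1/80 + 3/40 → 7/80
merge 7/80 + 1/10 → 3/16
merge 1/8 + 11/80 → 21/80
merge 3/20 + 7/40 → 13/40
merge 3/16 + 9/40 → 33/80
merge 21/80 + 13/40 → 47/80
merge 33/80 + 47/80 → 1
L = 7/80 + 3/16 + 21/80 + 13/40 + 33/80 + 47/80 + 1 = 229/80 = 2.8625 bits/symbol.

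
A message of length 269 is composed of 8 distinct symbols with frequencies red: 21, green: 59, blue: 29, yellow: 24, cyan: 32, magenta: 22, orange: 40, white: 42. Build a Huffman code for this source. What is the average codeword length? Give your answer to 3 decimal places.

Probabilities are the counts divided by 269.
Repeatedly combine the two least-probable nodes; the expected code length is the sum of the merged weights.
merge 21/269 + 22/269 → 43/269
merge 24/269 + 29/269 → 53/269
merge 32/269 + 40/269 → 72/269
merge 42/269 + 43/269 → 85/269
merge 53/269 + 59/269 → 112/269
merge 72/269 + 85/269 → 157/269
merge 112/269 + 157/269 → 1
L = 43/269 + 53/269 + 72/269 + 85/269 + 112/269 + 157/269 + 1 = 791/269 ≈ 2.941 bits/symbol.

2.941 bits/symbol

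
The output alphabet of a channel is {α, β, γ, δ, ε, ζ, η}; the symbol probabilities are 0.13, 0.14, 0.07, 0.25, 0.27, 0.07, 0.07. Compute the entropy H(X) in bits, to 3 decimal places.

2.595 bits

H = −Σ pᵢ log₂ pᵢ.
−0.13·log₂(0.13) = 0.3826
−0.14·log₂(0.14) = 0.3971
−0.07·log₂(0.07) = 0.2686
−0.25·log₂(0.25) = 0.5000
−0.27·log₂(0.27) = 0.5100
−0.07·log₂(0.07) = 0.2686
−0.07·log₂(0.07) = 0.2686
Sum ≈ 2.5954 → 2.595 bits.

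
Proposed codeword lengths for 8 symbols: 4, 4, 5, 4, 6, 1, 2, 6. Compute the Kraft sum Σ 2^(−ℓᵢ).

With common denominator 2^6 = 64: Σ 2^(−ℓᵢ) = 4/64 + 4/64 + 2/64 + 4/64 + 1/64 + 32/64 + 16/64 + 1/64 = 64/64 = 1.

1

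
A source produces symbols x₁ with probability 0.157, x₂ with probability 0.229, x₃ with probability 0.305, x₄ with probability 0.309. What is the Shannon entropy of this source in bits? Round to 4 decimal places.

H = −Σ pᵢ log₂ pᵢ.
−0.157·log₂(0.157) = 0.4194
−0.229·log₂(0.229) = 0.4870
−0.305·log₂(0.305) = 0.5225
−0.309·log₂(0.309) = 0.5235
Sum ≈ 1.9524 → 1.9524 bits.

1.9524 bits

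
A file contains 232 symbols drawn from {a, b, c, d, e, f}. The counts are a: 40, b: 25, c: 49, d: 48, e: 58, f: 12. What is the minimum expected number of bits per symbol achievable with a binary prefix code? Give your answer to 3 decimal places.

Probabilities are the counts divided by 232.
Repeatedly combine the two least-probable nodes; the expected code length is the sum of the merged weights.
merge 3/58 + 25/232 → 37/232
merge 37/232 + 5/29 → 77/232
merge 6/29 + 49/232 → 97/232
merge 1/4 + 77/232 → 135/232
merge 97/232 + 135/232 → 1
L = 37/232 + 77/232 + 97/232 + 135/232 + 1 = 289/116 ≈ 2.491 bits/symbol.

2.491 bits/symbol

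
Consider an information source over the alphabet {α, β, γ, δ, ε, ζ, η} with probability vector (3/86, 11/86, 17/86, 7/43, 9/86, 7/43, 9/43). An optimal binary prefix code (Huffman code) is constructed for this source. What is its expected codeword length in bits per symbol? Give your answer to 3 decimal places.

Repeatedly combine the two least-probable nodes; the expected code length is the sum of the merged weights.
merge 3/86 + 9/86 → 6/43
merge 11/86 + 6/43 → 23/86
merge 7/43 + 7/43 → 14/43
merge 17/86 + 9/43 → 35/86
merge 23/86 + 14/43 → 51/86
merge 35/86 + 51/86 → 1
L = 6/43 + 23/86 + 14/43 + 35/86 + 51/86 + 1 = 235/86 ≈ 2.733 bits/symbol.

2.733 bits/symbol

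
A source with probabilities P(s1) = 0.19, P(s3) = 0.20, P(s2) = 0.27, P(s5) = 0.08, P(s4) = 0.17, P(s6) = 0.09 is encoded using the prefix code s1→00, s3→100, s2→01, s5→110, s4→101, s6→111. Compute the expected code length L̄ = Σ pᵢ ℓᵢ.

2.54 bits/symbol

L̄ = Σ pᵢ·ℓᵢ = 0.19·2 + 0.20·3 + 0.27·2 + 0.08·3 + 0.17·3 + 0.09·3 = 2.54 bits/symbol.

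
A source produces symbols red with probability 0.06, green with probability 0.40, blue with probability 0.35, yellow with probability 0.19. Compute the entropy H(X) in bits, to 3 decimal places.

H = −Σ pᵢ log₂ pᵢ.
−0.06·log₂(0.06) = 0.2435
−0.40·log₂(0.40) = 0.5288
−0.35·log₂(0.35) = 0.5301
−0.19·log₂(0.19) = 0.4552
Sum ≈ 1.7576 → 1.758 bits.

1.758 bits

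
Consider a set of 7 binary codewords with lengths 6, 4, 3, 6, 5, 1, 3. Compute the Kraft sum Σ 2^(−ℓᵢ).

With common denominator 2^6 = 64: Σ 2^(−ℓᵢ) = 1/64 + 4/64 + 8/64 + 1/64 + 2/64 + 32/64 + 8/64 = 56/64 = 0.875.

0.875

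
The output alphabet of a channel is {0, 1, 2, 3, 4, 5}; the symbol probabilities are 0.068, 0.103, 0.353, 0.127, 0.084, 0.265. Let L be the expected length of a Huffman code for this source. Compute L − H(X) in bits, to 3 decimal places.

0.064 bits

Entropy H = −Σ p log₂ p ≈ 2.3178 bits.
Huffman merges: 17/250+21/250→19/125; 103/1000+127/1000→23/100; 19/125+23/100→191/500; 53/200+353/1000→309/500; 191/500+309/500→1. L = 1191/500 ≈ 2.3820.
L − H = 2.3820 − 2.3178 = 0.064 bits.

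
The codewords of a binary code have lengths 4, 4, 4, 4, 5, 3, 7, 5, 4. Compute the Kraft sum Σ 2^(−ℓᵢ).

0.5078125

With common denominator 2^7 = 128: Σ 2^(−ℓᵢ) = 8/128 + 8/128 + 8/128 + 8/128 + 4/128 + 16/128 + 1/128 + 4/128 + 8/128 = 65/128 = 0.5078125.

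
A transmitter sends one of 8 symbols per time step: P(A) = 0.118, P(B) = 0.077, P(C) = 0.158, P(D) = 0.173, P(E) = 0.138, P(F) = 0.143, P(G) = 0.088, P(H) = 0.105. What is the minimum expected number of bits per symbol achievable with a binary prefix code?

2.992 bits/symbol

Repeatedly combine the two least-probable nodes; the expected code length is the sum of the merged weights.
merge 77/1000 + 11/125 → 33/200
merge 21/200 + 59/500 → 223/1000
merge 69/500 + 143/1000 → 281/1000
merge 79/500 + 33/200 → 323/1000
merge 173/1000 + 223/1000 → 99/250
merge 281/1000 + 323/1000 → 151/250
merge 99/250 + 151/250 → 1
L = 33/200 + 223/1000 + 281/1000 + 323/1000 + 99/250 + 151/250 + 1 = 374/125 = 2.992 bits/symbol.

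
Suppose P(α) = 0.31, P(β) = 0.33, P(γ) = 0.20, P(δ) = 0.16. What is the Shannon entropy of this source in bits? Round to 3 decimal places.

H = −Σ pᵢ log₂ pᵢ.
−0.31·log₂(0.31) = 0.5238
−0.33·log₂(0.33) = 0.5278
−0.20·log₂(0.20) = 0.4644
−0.16·log₂(0.16) = 0.4230
Sum ≈ 1.9390 → 1.939 bits.

1.939 bits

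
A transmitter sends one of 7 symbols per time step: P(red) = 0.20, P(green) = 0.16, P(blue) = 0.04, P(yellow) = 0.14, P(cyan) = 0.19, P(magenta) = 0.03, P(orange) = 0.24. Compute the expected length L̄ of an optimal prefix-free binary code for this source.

Repeatedly combine the two least-probable nodes; the expected code length is the sum of the merged weights.
merge 3/100 + 1/25 → 7/100
merge 7/100 + 7/50 → 21/100
merge 4/25 + 19/100 → 7/20
merge 1/5 + 21/100 → 41/100
merge 6/25 + 7/20 → 59/100
merge 41/100 + 59/100 → 1
L = 7/100 + 21/100 + 7/20 + 41/100 + 59/100 + 1 = 263/100 = 2.63 bits/symbol.

2.63 bits/symbol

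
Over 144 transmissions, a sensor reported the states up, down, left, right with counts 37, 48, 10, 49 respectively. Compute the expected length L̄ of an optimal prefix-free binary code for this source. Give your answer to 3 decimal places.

1.986 bits/symbol

Probabilities are the counts divided by 144.
Repeatedly combine the two least-probable nodes; the expected code length is the sum of the merged weights.
merge 5/72 + 37/144 → 47/144
merge 47/144 + 1/3 → 95/144
merge 49/144 + 95/144 → 1
L = 47/144 + 95/144 + 1 = 143/72 ≈ 1.986 bits/symbol.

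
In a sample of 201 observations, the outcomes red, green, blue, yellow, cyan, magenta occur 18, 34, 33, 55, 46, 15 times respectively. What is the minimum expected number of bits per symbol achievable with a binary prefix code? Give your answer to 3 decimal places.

2.493 bits/symbol

Probabilities are the counts divided by 201.
Repeatedly combine the two least-probable nodes; the expected code length is the sum of the merged weights.
merge 5/67 + 6/67 → 11/67
merge 11/67 + 11/67 → 22/67
merge 34/201 + 46/201 → 80/201
merge 55/201 + 22/67 → 121/201
merge 80/201 + 121/201 → 1
L = 11/67 + 22/67 + 80/201 + 121/201 + 1 = 167/67 ≈ 2.493 bits/symbol.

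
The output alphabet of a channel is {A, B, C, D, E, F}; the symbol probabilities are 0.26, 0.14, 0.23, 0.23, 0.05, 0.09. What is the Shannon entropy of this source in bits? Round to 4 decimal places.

2.4065 bits

H = −Σ pᵢ log₂ pᵢ.
−0.26·log₂(0.26) = 0.5053
−0.14·log₂(0.14) = 0.3971
−0.23·log₂(0.23) = 0.4877
−0.23·log₂(0.23) = 0.4877
−0.05·log₂(0.05) = 0.2161
−0.09·log₂(0.09) = 0.3127
Sum ≈ 2.4065 → 2.4065 bits.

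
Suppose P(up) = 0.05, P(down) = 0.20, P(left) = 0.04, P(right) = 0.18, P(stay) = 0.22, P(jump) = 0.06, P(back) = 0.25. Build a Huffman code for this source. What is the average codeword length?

2.57 bits/symbol

Repeatedly combine the two least-probable nodes; the expected code length is the sum of the merged weights.
merge 1/25 + 1/20 → 9/100
merge 3/50 + 9/100 → 3/20
merge 3/20 + 9/50 → 33/100
merge 1/5 + 11/50 → 21/50
merge 1/4 + 33/100 → 29/50
merge 21/50 + 29/50 → 1
L = 9/100 + 3/20 + 33/100 + 21/50 + 29/50 + 1 = 257/100 = 2.57 bits/symbol.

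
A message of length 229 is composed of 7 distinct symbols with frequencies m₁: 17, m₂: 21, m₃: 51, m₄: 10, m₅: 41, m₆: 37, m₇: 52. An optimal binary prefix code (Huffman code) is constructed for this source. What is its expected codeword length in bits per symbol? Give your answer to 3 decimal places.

2.668 bits/symbol

Probabilities are the counts divided by 229.
Repeatedly combine the two least-probable nodes; the expected code length is the sum of the merged weights.
merge 10/229 + 17/229 → 27/229
merge 21/229 + 27/229 → 48/229
merge 37/229 + 41/229 → 78/229
merge 48/229 + 51/229 → 99/229
merge 52/229 + 78/229 → 130/229
merge 99/229 + 130/229 → 1
L = 27/229 + 48/229 + 78/229 + 99/229 + 130/229 + 1 = 611/229 ≈ 2.668 bits/symbol.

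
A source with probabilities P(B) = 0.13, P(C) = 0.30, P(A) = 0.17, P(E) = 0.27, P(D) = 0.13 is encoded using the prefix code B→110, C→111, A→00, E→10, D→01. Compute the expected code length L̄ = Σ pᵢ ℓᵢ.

2.43 bits/symbol

L̄ = Σ pᵢ·ℓᵢ = 0.13·3 + 0.30·3 + 0.17·2 + 0.27·2 + 0.13·2 = 2.43 bits/symbol.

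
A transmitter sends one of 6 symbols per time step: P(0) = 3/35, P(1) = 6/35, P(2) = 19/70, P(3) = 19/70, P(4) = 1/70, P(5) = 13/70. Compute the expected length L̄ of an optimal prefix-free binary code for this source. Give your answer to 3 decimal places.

2.371 bits/symbol

Repeatedly combine the two least-probable nodes; the expected code length is the sum of the merged weights.
merge 1/70 + 3/35 → 1/10
merge 1/10 + 6/35 → 19/70
merge 13/70 + 19/70 → 16/35
merge 19/70 + 19/70 → 19/35
merge 16/35 + 19/35 → 1
L = 1/10 + 19/70 + 16/35 + 19/35 + 1 = 83/35 ≈ 2.371 bits/symbol.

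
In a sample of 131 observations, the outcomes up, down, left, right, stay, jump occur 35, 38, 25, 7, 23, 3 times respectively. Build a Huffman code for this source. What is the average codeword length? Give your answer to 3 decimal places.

2.328 bits/symbol

Probabilities are the counts divided by 131.
Repeatedly combine the two least-probable nodes; the expected code length is the sum of the merged weights.
merge 3/131 + 7/131 → 10/131
merge 10/131 + 23/131 → 33/131
merge 25/131 + 33/131 → 58/131
merge 35/131 + 38/131 → 73/131
merge 58/131 + 73/131 → 1
L = 10/131 + 33/131 + 58/131 + 73/131 + 1 = 305/131 ≈ 2.328 bits/symbol.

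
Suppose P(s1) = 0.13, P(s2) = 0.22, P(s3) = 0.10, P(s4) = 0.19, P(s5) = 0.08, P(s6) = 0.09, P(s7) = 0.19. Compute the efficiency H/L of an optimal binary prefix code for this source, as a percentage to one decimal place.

Entropy H = −Σ p log₂ p ≈ 2.7100 bits.
Huffman merges: 2/25+9/100→17/100; 1/10+13/100→23/100; 17/100+19/100→9/25; 19/100+11/50→41/100; 23/100+9/25→59/100; 41/100+59/100→1. L = 69/25 ≈ 2.7600.
Efficiency = H/L = 2.7100/2.7600 = 98.2%.

98.2%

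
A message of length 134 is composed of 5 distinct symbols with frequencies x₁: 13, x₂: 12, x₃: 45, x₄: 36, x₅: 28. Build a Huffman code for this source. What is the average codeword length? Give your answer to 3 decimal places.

Probabilities are the counts divided by 134.
Repeatedly combine the two least-probable nodes; the expected code length is the sum of the merged weights.
merge 6/67 + 13/134 → 25/134
merge 25/134 + 14/67 → 53/134
merge 18/67 + 45/134 → 81/134
merge 53/134 + 81/134 → 1
L = 25/134 + 53/134 + 81/134 + 1 = 293/134 ≈ 2.187 bits/symbol.

2.187 bits/symbol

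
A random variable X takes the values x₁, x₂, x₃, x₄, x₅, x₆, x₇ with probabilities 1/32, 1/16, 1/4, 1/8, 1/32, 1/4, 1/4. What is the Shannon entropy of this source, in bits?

Each probability is a power of 1/2, so log₂(1/p) is an integer.
H = Σ p·log₂(1/p) = 1/32·5 + 1/16·4 + 1/4·2 + 1/8·3 + 1/32·5 + 1/4·2 + 1/4·2 = 2.4375 bits.

2.4375 bits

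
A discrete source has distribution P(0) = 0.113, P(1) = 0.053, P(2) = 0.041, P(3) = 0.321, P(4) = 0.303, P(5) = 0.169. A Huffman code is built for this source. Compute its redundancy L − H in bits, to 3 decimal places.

0.050 bits

Entropy H = −Σ p log₂ p ≈ 2.2507 bits.
Huffman merges: 41/1000+53/1000→47/500; 47/500+113/1000→207/1000; 169/1000+207/1000→47/125; 303/1000+321/1000→78/125; 47/125+78/125→1. L = 2301/1000 ≈ 2.3010.
L − H = 2.3010 − 2.2507 = 0.050 bits.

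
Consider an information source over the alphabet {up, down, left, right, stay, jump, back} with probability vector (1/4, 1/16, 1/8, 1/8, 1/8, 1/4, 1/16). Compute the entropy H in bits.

2.625 bits

Each probability is a power of 1/2, so log₂(1/p) is an integer.
H = Σ p·log₂(1/p) = 1/4·2 + 1/16·4 + 1/8·3 + 1/8·3 + 1/8·3 + 1/4·2 + 1/16·4 = 2.625 bits.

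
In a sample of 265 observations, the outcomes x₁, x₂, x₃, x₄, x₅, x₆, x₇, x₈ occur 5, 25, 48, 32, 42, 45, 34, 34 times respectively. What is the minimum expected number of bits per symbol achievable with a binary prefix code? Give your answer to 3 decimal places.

2.932 bits/symbol

Probabilities are the counts divided by 265.
Repeatedly combine the two least-probable nodes; the expected code length is the sum of the merged weights.
merge 1/53 + 5/53 → 6/53
merge 6/53 + 32/265 → 62/265
merge 34/265 + 34/265 → 68/265
merge 42/265 + 9/53 → 87/265
merge 48/265 + 62/265 → 22/53
merge 68/265 + 87/265 → 31/53
merge 22/53 + 31/53 → 1
L = 6/53 + 62/265 + 68/265 + 87/265 + 22/53 + 31/53 + 1 = 777/265 ≈ 2.932 bits/symbol.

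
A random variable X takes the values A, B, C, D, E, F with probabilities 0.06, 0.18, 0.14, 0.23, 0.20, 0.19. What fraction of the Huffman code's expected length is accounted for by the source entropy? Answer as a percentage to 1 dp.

Entropy H = −Σ p log₂ p ≈ 2.4932 bits.
Huffman merges: 3/50+7/50→1/5; 9/50+19/100→37/100; 1/5+1/5→2/5; 23/100+37/100→3/5; 2/5+3/5→1. L = 257/100 ≈ 2.5700.
Efficiency = H/L = 2.4932/2.5700 = 97.0%.

97.0%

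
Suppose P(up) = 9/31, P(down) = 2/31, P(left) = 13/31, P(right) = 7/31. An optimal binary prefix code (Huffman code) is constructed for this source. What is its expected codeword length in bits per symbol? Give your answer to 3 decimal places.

1.871 bits/symbol

Repeatedly combine the two least-probable nodes; the expected code length is the sum of the merged weights.
merge 2/31 + 7/31 → 9/31
merge 9/31 + 9/31 → 18/31
merge 13/31 + 18/31 → 1
L = 9/31 + 18/31 + 1 = 58/31 ≈ 1.871 bits/symbol.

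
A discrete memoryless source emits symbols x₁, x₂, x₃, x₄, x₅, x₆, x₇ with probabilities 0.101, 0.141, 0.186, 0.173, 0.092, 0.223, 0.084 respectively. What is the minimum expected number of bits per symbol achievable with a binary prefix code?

2.767 bits/symbol

Repeatedly combine the two least-probable nodes; the expected code length is the sum of the merged weights.
merge 21/250 + 23/250 → 22/125
merge 101/1000 + 141/1000 → 121/500
merge 173/1000 + 22/125 → 349/1000
merge 93/500 + 223/1000 → 409/1000
merge 121/500 + 349/1000 → 591/1000
merge 409/1000 + 591/1000 → 1
L = 22/125 + 121/500 + 349/1000 + 409/1000 + 591/1000 + 1 = 2767/1000 = 2.767 bits/symbol.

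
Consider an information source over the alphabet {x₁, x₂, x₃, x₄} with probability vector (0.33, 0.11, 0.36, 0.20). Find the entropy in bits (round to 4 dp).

H = −Σ pᵢ log₂ pᵢ.
−0.33·log₂(0.33) = 0.5278
−0.11·log₂(0.11) = 0.3503
−0.36·log₂(0.36) = 0.5306
−0.20·log₂(0.20) = 0.4644
Sum ≈ 1.8731 → 1.8731 bits.

1.8731 bits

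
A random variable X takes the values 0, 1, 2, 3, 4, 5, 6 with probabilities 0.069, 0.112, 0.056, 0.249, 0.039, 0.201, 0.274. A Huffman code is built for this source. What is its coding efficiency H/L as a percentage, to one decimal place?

Entropy H = −Σ p log₂ p ≈ 2.5118 bits.
Huffman merges: 39/1000+7/125→19/200; 69/1000+19/200→41/250; 14/125+41/250→69/250; 201/1000+249/1000→9/20; 137/500+69/250→11/20; 9/20+11/20→1. L = 507/200 ≈ 2.5350.
Efficiency = H/L = 2.5118/2.5350 = 99.1%.

99.1%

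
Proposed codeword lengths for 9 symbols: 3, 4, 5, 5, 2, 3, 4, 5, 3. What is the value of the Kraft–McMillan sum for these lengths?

0.84375

With common denominator 2^5 = 32: Σ 2^(−ℓᵢ) = 4/32 + 2/32 + 1/32 + 1/32 + 8/32 + 4/32 + 2/32 + 1/32 + 4/32 = 27/32 = 0.84375.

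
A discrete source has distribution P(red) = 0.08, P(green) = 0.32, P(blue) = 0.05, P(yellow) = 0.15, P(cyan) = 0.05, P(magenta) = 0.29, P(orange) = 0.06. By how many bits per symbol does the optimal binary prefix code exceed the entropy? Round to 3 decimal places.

Entropy H = −Σ p log₂ p ≈ 2.4217 bits.
Huffman merges: 1/20+1/20→1/10; 3/50+2/25→7/50; 1/10+7/50→6/25; 3/20+6/25→39/100; 29/100+8/25→61/100; 39/100+61/100→1. L = 62/25 ≈ 2.4800.
L − H = 2.4800 − 2.4217 = 0.058 bits.

0.058 bits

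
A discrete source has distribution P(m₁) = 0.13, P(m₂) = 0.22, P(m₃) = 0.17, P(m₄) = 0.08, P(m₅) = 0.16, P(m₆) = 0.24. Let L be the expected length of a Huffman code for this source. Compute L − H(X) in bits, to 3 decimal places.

0.034 bits

Entropy H = −Σ p log₂ p ≈ 2.5065 bits.
Huffman merges: 2/25+13/100→21/100; 4/25+17/100→33/100; 21/100+11/50→43/100; 6/25+33/100→57/100; 43/100+57/100→1. L = 127/50 ≈ 2.5400.
L − H = 2.5400 − 2.5065 = 0.034 bits.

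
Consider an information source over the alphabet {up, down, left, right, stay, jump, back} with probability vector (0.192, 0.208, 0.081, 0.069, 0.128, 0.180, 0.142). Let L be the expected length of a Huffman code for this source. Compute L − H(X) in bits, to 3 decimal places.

Entropy H = −Σ p log₂ p ≈ 2.7130 bits.
Huffman merges: 69/1000+81/1000→3/20; 16/125+71/500→27/100; 3/20+9/50→33/100; 24/125+26/125→2/5; 27/100+33/100→3/5; 2/5+3/5→1. L = 11/4 ≈ 2.7500.
L − H = 2.7500 − 2.7130 = 0.037 bits.

0.037 bits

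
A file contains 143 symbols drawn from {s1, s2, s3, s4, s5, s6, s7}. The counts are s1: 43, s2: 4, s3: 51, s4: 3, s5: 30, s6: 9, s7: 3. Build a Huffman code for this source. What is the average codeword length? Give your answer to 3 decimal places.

Probabilities are the counts divided by 143.
Repeatedly combine the two least-probable nodes; the expected code length is the sum of the merged weights.
merge 3/143 + 3/143 → 6/143
merge 4/143 + 6/143 → 10/143
merge 9/143 + 10/143 → 19/143
merge 19/143 + 30/143 → 49/143
merge 43/143 + 49/143 → 92/143
merge 51/143 + 92/143 → 1
L = 6/143 + 10/143 + 19/143 + 49/143 + 92/143 + 1 = 29/13 ≈ 2.231 bits/symbol.

2.231 bits/symbol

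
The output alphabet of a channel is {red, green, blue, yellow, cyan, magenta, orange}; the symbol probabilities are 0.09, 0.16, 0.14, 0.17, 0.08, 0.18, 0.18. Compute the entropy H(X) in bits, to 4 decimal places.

H = −Σ pᵢ log₂ pᵢ.
−0.09·log₂(0.09) = 0.3127
−0.16·log₂(0.16) = 0.4230
−0.14·log₂(0.14) = 0.3971
−0.17·log₂(0.17) = 0.4346
−0.08·log₂(0.08) = 0.2915
−0.18·log₂(0.18) = 0.4453
−0.18·log₂(0.18) = 0.4453
Sum ≈ 2.7495 → 2.7495 bits.

2.7495 bits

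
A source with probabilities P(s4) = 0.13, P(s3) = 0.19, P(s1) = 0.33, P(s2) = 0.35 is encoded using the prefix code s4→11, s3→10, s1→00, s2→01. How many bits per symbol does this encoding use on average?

2 bits/symbol

L̄ = Σ pᵢ·ℓᵢ = 0.13·2 + 0.19·2 + 0.33·2 + 0.35·2 = 2 bits/symbol.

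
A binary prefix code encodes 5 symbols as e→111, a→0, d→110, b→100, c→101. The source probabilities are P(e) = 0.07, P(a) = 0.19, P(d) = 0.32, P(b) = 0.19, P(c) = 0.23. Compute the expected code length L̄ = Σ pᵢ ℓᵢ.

L̄ = Σ pᵢ·ℓᵢ = 0.07·3 + 0.19·1 + 0.32·3 + 0.19·3 + 0.23·3 = 2.62 bits/symbol.

2.62 bits/symbol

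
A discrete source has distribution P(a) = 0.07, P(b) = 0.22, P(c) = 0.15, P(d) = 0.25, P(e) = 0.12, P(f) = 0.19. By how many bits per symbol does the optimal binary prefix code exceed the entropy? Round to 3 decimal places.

Entropy H = −Σ p log₂ p ≈ 2.4820 bits.
Huffman merges: 7/100+3/25→19/100; 3/20+19/100→17/50; 19/100+11/50→41/100; 1/4+17/50→59/100; 41/100+59/100→1. L = 253/100 ≈ 2.5300.
L − H = 2.5300 − 2.4820 = 0.048 bits.

0.048 bits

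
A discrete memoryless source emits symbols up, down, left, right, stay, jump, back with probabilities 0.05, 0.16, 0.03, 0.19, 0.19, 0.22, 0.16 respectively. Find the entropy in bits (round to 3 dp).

H = −Σ pᵢ log₂ pᵢ.
−0.05·log₂(0.05) = 0.2161
−0.16·log₂(0.16) = 0.4230
−0.03·log₂(0.03) = 0.1518
−0.19·log₂(0.19) = 0.4552
−0.19·log₂(0.19) = 0.4552
−0.22·log₂(0.22) = 0.4806
−0.16·log₂(0.16) = 0.4230
Sum ≈ 2.6049 → 2.605 bits.

2.605 bits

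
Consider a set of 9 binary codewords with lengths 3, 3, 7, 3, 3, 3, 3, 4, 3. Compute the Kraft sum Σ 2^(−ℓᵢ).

0.9453125

With common denominator 2^7 = 128: Σ 2^(−ℓᵢ) = 16/128 + 16/128 + 1/128 + 16/128 + 16/128 + 16/128 + 16/128 + 8/128 + 16/128 = 121/128 = 0.9453125.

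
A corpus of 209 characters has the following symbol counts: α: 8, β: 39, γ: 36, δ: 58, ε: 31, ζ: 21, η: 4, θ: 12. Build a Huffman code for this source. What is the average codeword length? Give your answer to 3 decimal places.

2.708 bits/symbol

Probabilities are the counts divided by 209.
Repeatedly combine the two least-probable nodes; the expected code length is the sum of the merged weights.
merge 4/209 + 8/209 → 12/209
merge 12/209 + 12/209 → 24/209
merge 21/209 + 24/209 → 45/209
merge 31/209 + 36/209 → 67/209
merge 39/209 + 45/209 → 84/209
merge 58/209 + 67/209 → 125/209
merge 84/209 + 125/209 → 1
L = 12/209 + 24/209 + 45/209 + 67/209 + 84/209 + 125/209 + 1 = 566/209 ≈ 2.708 bits/symbol.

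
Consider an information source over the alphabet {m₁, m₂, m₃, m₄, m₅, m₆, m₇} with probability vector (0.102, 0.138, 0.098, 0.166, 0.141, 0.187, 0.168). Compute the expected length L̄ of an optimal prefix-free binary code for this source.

Repeatedly combine the two least-probable nodes; the expected code length is the sum of the merged weights.
merge 49/500 + 51/500 → 1/5
merge 69/500 + 141/1000 → 279/1000
merge 83/500 + 21/125 → 167/500
merge 187/1000 + 1/5 → 387/1000
merge 279/1000 + 167/500 → 613/1000
merge 387/1000 + 613/1000 → 1
L = 1/5 + 279/1000 + 167/500 + 387/1000 + 613/1000 + 1 = 2813/1000 = 2.813 bits/symbol.

2.813 bits/symbol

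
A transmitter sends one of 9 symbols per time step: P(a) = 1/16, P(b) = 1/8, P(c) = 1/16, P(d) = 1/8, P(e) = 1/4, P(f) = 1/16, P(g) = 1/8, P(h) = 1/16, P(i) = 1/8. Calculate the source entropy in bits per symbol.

3 bits

Each probability is a power of 1/2, so log₂(1/p) is an integer.
H = Σ p·log₂(1/p) = 1/16·4 + 1/8·3 + 1/16·4 + 1/8·3 + 1/4·2 + 1/16·4 + 1/8·3 + 1/16·4 + 1/8·3 = 3 bits.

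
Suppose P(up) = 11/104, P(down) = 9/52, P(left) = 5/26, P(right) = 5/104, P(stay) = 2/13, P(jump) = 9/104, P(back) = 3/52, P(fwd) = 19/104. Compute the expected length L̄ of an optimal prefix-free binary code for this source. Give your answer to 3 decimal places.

2.913 bits/symbol

Repeatedly combine the two least-probable nodes; the expected code length is the sum of the merged weights.
merge 5/104 + 3/52 → 11/104
merge 9/104 + 11/104 → 5/26
merge 11/104 + 2/13 → 27/104
merge 9/52 + 19/104 → 37/104
merge 5/26 + 5/26 → 5/13
merge 27/104 + 37/104 → 8/13
merge 5/13 + 8/13 → 1
L = 11/104 + 5/26 + 27/104 + 37/104 + 5/13 + 8/13 + 1 = 303/104 ≈ 2.913 bits/symbol.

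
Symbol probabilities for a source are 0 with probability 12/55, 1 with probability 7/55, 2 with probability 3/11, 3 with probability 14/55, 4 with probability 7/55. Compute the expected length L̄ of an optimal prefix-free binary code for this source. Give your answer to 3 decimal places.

Repeatedly combine the two least-probable nodes; the expected code length is the sum of the merged weights.
merge 7/55 + 7/55 → 14/55
merge 12/55 + 14/55 → 26/55
merge 14/55 + 3/11 → 29/55
merge 26/55 + 29/55 → 1
L = 14/55 + 26/55 + 29/55 + 1 = 124/55 ≈ 2.255 bits/symbol.

2.255 bits/symbol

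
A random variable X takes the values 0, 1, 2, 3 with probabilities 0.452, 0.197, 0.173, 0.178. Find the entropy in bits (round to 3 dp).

H = −Σ pᵢ log₂ pᵢ.
−0.452·log₂(0.452) = 0.5178
−0.197·log₂(0.197) = 0.4617
−0.173·log₂(0.173) = 0.4379
−0.178·log₂(0.178) = 0.4432
Sum ≈ 1.8606 → 1.861 bits.

1.861 bits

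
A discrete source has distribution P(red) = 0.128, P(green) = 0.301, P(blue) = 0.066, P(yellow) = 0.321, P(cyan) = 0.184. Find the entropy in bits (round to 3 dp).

2.135 bits

H = −Σ pᵢ log₂ pᵢ.
−0.128·log₂(0.128) = 0.3796
−0.301·log₂(0.301) = 0.5214
−0.066·log₂(0.066) = 0.2588
−0.321·log₂(0.321) = 0.5262
−0.184·log₂(0.184) = 0.4494
Sum ≈ 2.1354 → 2.135 bits.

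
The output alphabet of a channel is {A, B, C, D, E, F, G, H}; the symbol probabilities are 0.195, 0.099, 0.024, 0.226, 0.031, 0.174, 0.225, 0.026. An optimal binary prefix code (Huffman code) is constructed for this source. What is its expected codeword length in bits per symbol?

2.665 bits/symbol

Repeatedly combine the two least-probable nodes; the expected code length is the sum of the merged weights.
merge 3/125 + 13/500 → 1/20
merge 31/1000 + 1/20 → 81/1000
merge 81/1000 + 99/1000 → 9/50
merge 87/500 + 9/50 → 177/500
merge 39/200 + 9/40 → 21/50
merge 113/500 + 177/500 → 29/50
merge 21/50 + 29/50 → 1
L = 1/20 + 81/1000 + 9/50 + 177/500 + 21/50 + 29/50 + 1 = 533/200 = 2.665 bits/symbol.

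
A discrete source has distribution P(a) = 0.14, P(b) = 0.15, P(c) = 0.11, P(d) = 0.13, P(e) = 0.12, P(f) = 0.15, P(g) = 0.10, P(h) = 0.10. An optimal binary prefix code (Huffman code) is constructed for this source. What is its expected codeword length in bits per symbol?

3 bits/symbol

Repeatedly combine the two least-probable nodes; the expected code length is the sum of the merged weights.
merge 1/10 + 1/10 → 1/5
merge 11/100 + 3/25 → 23/100
merge 13/100 + 7/50 → 27/100
merge 3/20 + 3/20 → 3/10
merge 1/5 + 23/100 → 43/100
merge 27/100 + 3/10 → 57/100
merge 43/100 + 57/100 → 1
L = 1/5 + 23/100 + 27/100 + 3/10 + 43/100 + 57/100 + 1 = 3 bits/symbol.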